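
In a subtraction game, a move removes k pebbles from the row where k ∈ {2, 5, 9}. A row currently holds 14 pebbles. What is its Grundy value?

Compute g(0), g(1), … for moves {2, 5, 9}:
k:     0  1  2  3  4  5  6  7  8  9 10 11 12 13 14
g(k):  0  0  1  1  0  2  1  0  0  1  1  0  2  1  0
So g(14) = 0.

0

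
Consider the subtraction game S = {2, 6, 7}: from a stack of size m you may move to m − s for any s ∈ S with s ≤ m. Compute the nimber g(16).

1

Build the Grundy sequence with g(k) = mex{g(k−s) : s ∈ {2, 6, 7}, s ≤ k}:
k:     0  1  2  3  4  5  6  7  8  9 10 11 12 13 14 15 16
g(k):  0  0  1  1  0  0  1  1  2  0  3  1  2  0  0  1  1
So g(16) = 1.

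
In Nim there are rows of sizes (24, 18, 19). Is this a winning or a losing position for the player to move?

Nim-sum: 24 ^ 18 ^ 19 = 25.
The nim-sum is 25 ≠ 0, so this is an N-position: the player to move can win.

Winning position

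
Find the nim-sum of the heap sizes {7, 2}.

5

Compute the nim-sum pairwise:
7 XOR 2 = 5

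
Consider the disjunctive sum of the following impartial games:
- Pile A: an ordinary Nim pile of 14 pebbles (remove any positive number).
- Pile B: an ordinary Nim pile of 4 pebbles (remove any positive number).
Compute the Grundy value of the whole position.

10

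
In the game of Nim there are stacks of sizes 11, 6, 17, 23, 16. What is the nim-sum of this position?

27

In binary:
  01011  (11)
  00110  (6)
  10001  (17)
  10111  (23)
  10000  (16)
  -----
  11011  (27)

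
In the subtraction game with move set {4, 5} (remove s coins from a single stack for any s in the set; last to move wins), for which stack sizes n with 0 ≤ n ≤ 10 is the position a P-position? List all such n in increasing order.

0, 1, 2, 3, 9, 10

Grundy values for subtraction set {4, 5}:
g(0) = mex{} = 0
g(1) = mex{} = 0
g(2) = mex{} = 0
g(3) = mex{} = 0
g(4) = mex{0} = 1
g(5) = mex{0} = 1
g(6) = mex{0} = 1
g(7) = mex{0} = 1
g(8) = mex{0,1} = 2
g(9) = mex{1} = 0
g(10) = mex{1} = 0
The P-positions (g = 0) in 0..10 are 0, 1, 2, 3, 9, 10.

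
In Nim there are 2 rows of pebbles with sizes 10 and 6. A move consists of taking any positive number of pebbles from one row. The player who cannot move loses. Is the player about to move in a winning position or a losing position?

Winning position

In binary:
  1010  (10)
  0110  (6)
  ----
  1100  (12)
The nim-sum is 12 ≠ 0, so this is an N-position: the player to move can win.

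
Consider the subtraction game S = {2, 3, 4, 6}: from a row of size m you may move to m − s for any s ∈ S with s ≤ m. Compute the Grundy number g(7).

Grundy values for subtraction set {2, 3, 4, 6}:
g(0) = mex{} = 0
g(1) = mex{} = 0
g(2) = mex{0} = 1
g(3) = mex{0} = 1
g(4) = mex{0,1} = 2
g(5) = mex{0,1} = 2
g(6) = mex{0,1,2} = 3
g(7) = mex{0,1,2} = 3
So g(7) = 3.

3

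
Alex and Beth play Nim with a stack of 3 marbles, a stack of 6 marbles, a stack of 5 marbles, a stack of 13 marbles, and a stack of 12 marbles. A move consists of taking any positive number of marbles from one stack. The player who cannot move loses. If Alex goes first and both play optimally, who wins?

Alex wins

Write each in binary and XOR column by column:
  0011  (3)
  0110  (6)
  0101  (5)
  1101  (13)
  1100  (12)
  ----
  0001  (1)
The nim-sum is 1 ≠ 0, so this is an N-position: the player to move can win; Alex has a winning move.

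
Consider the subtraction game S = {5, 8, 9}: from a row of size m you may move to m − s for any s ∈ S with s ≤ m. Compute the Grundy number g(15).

0

Compute g(0), g(1), … for moves {5, 8, 9}:
k:     0  1  2  3  4  5  6  7  8  9 10 11 12 13 14 15
g(k):  0  0  0  0  0  1  1  1  1  1  2  2  2  2  0  0
So g(15) = 0.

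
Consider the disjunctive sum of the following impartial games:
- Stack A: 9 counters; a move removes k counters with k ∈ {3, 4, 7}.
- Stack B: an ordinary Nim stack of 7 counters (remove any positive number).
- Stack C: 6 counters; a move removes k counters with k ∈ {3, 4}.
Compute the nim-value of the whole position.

6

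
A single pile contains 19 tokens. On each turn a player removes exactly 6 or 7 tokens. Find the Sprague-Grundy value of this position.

1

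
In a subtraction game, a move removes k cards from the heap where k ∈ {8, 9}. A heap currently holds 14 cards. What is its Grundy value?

1

Grundy values for subtraction set {8, 9}:
g(0) = mex{} = 0
g(1) = mex{} = 0
g(2) = mex{} = 0
g(3) = mex{} = 0
g(4) = mex{} = 0
g(5) = mex{} = 0
g(6) = mex{} = 0
g(7) = mex{} = 0
g(8) = mex{0} = 1
g(9) = mex{0} = 1
g(10) = mex{0} = 1
g(11) = mex{0} = 1
g(12) = mex{0} = 1
g(13) = mex{0} = 1
g(14) = mex{0} = 1
So g(14) = 1.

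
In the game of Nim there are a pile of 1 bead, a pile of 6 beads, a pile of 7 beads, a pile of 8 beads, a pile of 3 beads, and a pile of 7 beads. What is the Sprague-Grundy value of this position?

12

Nim-sum: 1 ^ 6 ^ 7 ^ 8 ^ 3 ^ 7 = 12.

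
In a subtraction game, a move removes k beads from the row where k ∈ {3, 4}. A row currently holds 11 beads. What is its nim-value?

1

Compute g(0), g(1), … for moves {3, 4}:
k:     0  1  2  3  4  5  6  7  8  9 10 11
g(k):  0  0  0  1  1  1  2  0  0  0  1  1
So g(11) = 1.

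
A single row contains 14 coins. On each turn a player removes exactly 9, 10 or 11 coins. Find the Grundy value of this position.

Compute g(0), g(1), … for moves {9, 10, 11}:
k:     0  1  2  3  4  5  6  7  8  9 10 11 12 13 14
g(k):  0  0  0  0  0  0  0  0  0  1  1  1  1  1  1
So g(14) = 1.

1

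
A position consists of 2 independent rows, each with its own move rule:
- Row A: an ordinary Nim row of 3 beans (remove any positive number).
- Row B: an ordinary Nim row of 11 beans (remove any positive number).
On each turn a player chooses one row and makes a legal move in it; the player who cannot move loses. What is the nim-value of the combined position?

Row A is a plain Nim row of size 3, so its Grundy value is 3.
Row B is a plain Nim row of size 11, so its Grundy value is 11.
By the Sprague-Grundy theorem, the Grundy value of a sum of independent games is the XOR of the component values.
Combined value = 3 XOR 11 = 8.

8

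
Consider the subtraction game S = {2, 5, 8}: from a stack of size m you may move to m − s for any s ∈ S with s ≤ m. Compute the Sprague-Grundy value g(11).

0

Compute g(0), g(1), … for moves {2, 5, 8}:
g(0) = mex{} = 0
g(1) = mex{} = 0
g(2) = mex{0} = 1
g(3) = mex{0} = 1
g(4) = mex{1} = 0
g(5) = mex{0,1} = 2
g(6) = mex{0} = 1
g(7) = mex{1,2} = 0
g(8) = mex{0,1} = 2
g(9) = mex{0} = 1
g(10) = mex{1,2} = 0
g(11) = mex{1} = 0
So g(11) = 0.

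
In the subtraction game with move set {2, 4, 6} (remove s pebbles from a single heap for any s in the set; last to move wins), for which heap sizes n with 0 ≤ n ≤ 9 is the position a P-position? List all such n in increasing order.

0, 1, 8, 9

Compute g(0), g(1), … for moves {2, 4, 6}:
k:     0  1  2  3  4  5  6  7  8  9
g(k):  0  0  1  1  2  2  3  3  0  0
The P-positions (g = 0) in 0..9 are 0, 1, 8, 9.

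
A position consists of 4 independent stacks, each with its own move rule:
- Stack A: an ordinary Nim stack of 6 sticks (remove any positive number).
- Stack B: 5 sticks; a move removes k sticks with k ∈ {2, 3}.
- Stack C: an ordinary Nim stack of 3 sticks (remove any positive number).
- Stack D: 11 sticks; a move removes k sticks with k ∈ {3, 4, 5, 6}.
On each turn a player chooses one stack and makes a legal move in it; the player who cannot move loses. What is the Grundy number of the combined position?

Stack A is a plain Nim stack of size 6, so its Grundy value is 6.
For stack B, compute g(0), g(1), … with moves {2, 3}:
k:     0  1  2  3  4  5
g(k):  0  0  1  1  2  0
So g(5) = 0.
Stack C is a plain Nim stack of size 3, so its Grundy value is 3.
For stack D, compute g(0), g(1), … with moves {3, 4, 5, 6}:
g(0) = mex{} = 0
g(1) = mex{} = 0
g(2) = mex{} = 0
g(3) = mex{0} = 1
g(4) = mex{0} = 1
g(5) = mex{0} = 1
g(6) = mex{0,1} = 2
g(7) = mex{0,1} = 2
g(8) = mex{0,1} = 2
g(9) = mex{1,2} = 0
g(10) = mex{1,2} = 0
g(11) = mex{1,2} = 0
So g(11) = 0.
The value of a disjunctive sum is the nim-sum of the parts.
Combined value = 6 XOR 0 XOR 3 XOR 0 = 5.

5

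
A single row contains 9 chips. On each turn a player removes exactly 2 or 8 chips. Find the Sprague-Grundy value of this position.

2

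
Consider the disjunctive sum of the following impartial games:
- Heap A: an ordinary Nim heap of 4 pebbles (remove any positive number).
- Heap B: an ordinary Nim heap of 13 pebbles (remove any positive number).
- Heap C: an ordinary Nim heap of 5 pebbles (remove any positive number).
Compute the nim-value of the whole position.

12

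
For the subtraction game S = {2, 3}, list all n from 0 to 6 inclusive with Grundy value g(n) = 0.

0, 1, 5, 6

Build the Grundy sequence with g(k) = mex{g(k−s) : s ∈ {2, 3}, s ≤ k}:
k:     0  1  2  3  4  5  6
g(k):  0  0  1  1  2  0  0
The P-positions (g = 0) in 0..6 are 0, 1, 5, 6.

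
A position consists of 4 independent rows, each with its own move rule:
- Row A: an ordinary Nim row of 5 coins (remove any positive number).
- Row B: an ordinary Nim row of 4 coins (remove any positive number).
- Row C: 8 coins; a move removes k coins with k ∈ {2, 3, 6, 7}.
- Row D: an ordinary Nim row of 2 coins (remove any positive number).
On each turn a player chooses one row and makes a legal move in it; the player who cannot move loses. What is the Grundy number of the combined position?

1

Row A is a plain Nim row of size 5, so its Grundy value is 5.
Row B is a plain Nim row of size 4, so its Grundy value is 4.
Grundy values for row C (subtraction set {2, 3, 6, 7}):
k:     0  1  2  3  4  5  6  7  8
g(k):  0  0  1  1  2  0  3  1  2
So g(8) = 2.
Row D is a plain Nim row of size 2, so its Grundy value is 2.
By the Sprague-Grundy theorem, the Grundy value of a sum of independent games is the XOR of the component values.
Combined value = 5 XOR 4 XOR 2 XOR 2 = 1.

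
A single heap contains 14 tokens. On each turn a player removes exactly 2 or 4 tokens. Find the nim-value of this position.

Compute g(0), g(1), … for moves {2, 4}:
k:     0  1  2  3  4  5  6  7  8  9 10 11 12 13 14
g(k):  0  0  1  1  2  2  0  0  1  1  2  2  0  0  1
So g(14) = 1.

1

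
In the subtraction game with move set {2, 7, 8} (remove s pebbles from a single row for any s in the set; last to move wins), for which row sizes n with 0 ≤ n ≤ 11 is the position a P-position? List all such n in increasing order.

0, 1, 4, 5, 10

Compute g(0), g(1), … for moves {2, 7, 8}:
g(0) = mex{} = 0
g(1) = mex{} = 0
g(2) = mex{0} = 1
g(3) = mex{0} = 1
g(4) = mex{1} = 0
g(5) = mex{1} = 0
g(6) = mex{0} = 1
g(7) = mex{0} = 1
g(8) = mex{0,1} = 2
g(9) = mex{0,1} = 2
g(10) = mex{1,2} = 0
g(11) = mex{0,1,2} = 3
The P-positions (g = 0) in 0..11 are 0, 1, 4, 5, 10.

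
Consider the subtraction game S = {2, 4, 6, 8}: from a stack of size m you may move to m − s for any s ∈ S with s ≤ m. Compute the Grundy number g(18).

4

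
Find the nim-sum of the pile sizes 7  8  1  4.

10

Compute the nim-sum pairwise:
7 ⊕ 8 = 15
15 ⊕ 1 = 14
14 ⊕ 4 = 10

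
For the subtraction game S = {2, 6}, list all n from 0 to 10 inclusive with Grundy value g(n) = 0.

Grundy values for subtraction set {2, 6}:
g(0) = mex{} = 0
g(1) = mex{} = 0
g(2) = mex{0} = 1
g(3) = mex{0} = 1
g(4) = mex{1} = 0
g(5) = mex{1} = 0
g(6) = mex{0} = 1
g(7) = mex{0} = 1
g(8) = mex{1} = 0
g(9) = mex{1} = 0
g(10) = mex{0} = 1
The P-positions (g = 0) in 0..10 are 0, 1, 4, 5, 8, 9.

0, 1, 4, 5, 8, 9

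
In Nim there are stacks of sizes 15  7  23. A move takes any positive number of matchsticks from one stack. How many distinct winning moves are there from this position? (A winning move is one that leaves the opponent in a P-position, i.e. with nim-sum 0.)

Compute the nim-sum pairwise:
15 ^ 7 = 8
8 ^ 23 = 31
The overall nim-sum is X = 31. A stack of size p has a winning move iff p XOR X < p (reduce it to p XOR X).
  15: 15 XOR 31 = 16 ≥ 15 — no move.
  7: 7 XOR 31 = 24 ≥ 7 — no move.
  23: 23 XOR 31 = 8 < 23 — winning move (to 8).
That gives 1 winning move.

1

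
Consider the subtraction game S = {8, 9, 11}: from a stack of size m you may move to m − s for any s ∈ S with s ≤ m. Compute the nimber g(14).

1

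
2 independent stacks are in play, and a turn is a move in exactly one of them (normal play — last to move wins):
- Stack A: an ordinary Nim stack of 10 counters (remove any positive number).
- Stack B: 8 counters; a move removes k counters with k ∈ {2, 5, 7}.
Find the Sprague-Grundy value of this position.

Stack A is a plain Nim stack of size 10, so its Grundy value is 10.
Build the Grundy sequence for stack B with g(k) = mex{g(k−s) : s ∈ {2, 5, 7}, s ≤ k}:
g(0) = mex{} = 0
g(1) = mex{} = 0
g(2) = mex{0} = 1
g(3) = mex{0} = 1
g(4) = mex{1} = 0
g(5) = mex{0,1} = 2
g(6) = mex{0} = 1
g(7) = mex{0,1,2} = 3
g(8) = mex{0,1} = 2
So g(8) = 2.
The value of a disjunctive sum is the nim-sum of the parts.
Combined value = 10 XOR 2 = 8.

8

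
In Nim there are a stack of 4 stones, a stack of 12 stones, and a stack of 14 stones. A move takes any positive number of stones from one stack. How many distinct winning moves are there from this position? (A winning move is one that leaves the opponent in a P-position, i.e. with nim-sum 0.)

3

Bitwise XOR of the heap sizes:
  0100  (4)
  1100  (12)
  1110  (14)
  ----
  0110  (6)
The overall nim-sum is X = 6. A stack of size p has a winning move iff p XOR X < p (reduce it to p XOR X).
  4: 4 XOR 6 = 2 < 4 — winning move (to 2).
  12: 12 XOR 6 = 10 < 12 — winning move (to 10).
  14: 14 XOR 6 = 8 < 14 — winning move (to 8).
That gives 3 winning moves.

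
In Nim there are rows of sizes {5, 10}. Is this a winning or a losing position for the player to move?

Winning position

Nim-sum: 5 ⊕ 10 = 15.
The nim-sum is 15 ≠ 0, so this is an N-position: the player to move can win.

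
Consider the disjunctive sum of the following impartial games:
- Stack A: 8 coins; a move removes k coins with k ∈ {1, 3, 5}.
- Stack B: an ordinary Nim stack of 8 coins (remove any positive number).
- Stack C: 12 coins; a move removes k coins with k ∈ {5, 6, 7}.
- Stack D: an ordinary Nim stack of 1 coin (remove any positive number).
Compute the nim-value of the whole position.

Build the Grundy sequence for stack A with g(k) = mex{g(k−s) : s ∈ {1, 3, 5}, s ≤ k}:
k:     0  1  2  3  4  5  6  7  8
g(k):  0  1  0  1  0  1  0  1  0
So g(8) = 0.
Stack B is a plain Nim stack of size 8, so its Grundy value is 8.
For stack C, compute g(0), g(1), … with moves {5, 6, 7}:
g(0) = mex{} = 0
g(1) = mex{} = 0
g(2) = mex{} = 0
g(3) = mex{} = 0
g(4) = mex{} = 0
g(5) = mex{0} = 1
g(6) = mex{0} = 1
g(7) = mex{0} = 1
g(8) = mex{0} = 1
g(9) = mex{0} = 1
g(10) = mex{0,1} = 2
g(11) = mex{0,1} = 2
g(12) = mex{1} = 0
So g(12) = 0.
Stack D is a plain Nim stack of size 1, so its Grundy value is 1.
The value of a disjunctive sum is the nim-sum of the parts.
Combined value = 0 ⊕ 8 ⊕ 0 ⊕ 1 = 9.

9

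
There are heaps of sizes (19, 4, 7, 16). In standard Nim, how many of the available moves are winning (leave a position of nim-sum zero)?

0

In binary:
  10011  (19)
  00100  (4)
  00111  (7)
  10000  (16)
  -----
  00000  (0)
The nim-sum is already 0, so every move leaves a nonzero nim-sum — there are no winning moves.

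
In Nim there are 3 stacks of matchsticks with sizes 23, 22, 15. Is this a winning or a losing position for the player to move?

Compute the nim-sum pairwise:
23 XOR 22 = 1
1 XOR 15 = 14
The nim-sum is 14 ≠ 0, so this is an N-position: the player to move can win.

Winning position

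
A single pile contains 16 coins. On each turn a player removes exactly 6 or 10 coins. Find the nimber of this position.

0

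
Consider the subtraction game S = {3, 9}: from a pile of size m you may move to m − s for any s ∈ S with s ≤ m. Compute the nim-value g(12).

0

Build the Grundy sequence with g(k) = mex{g(k−s) : s ∈ {3, 9}, s ≤ k}:
g(0) = mex{} = 0
g(1) = mex{} = 0
g(2) = mex{} = 0
g(3) = mex{0} = 1
g(4) = mex{0} = 1
g(5) = mex{0} = 1
g(6) = mex{1} = 0
g(7) = mex{1} = 0
g(8) = mex{1} = 0
g(9) = mex{0} = 1
g(10) = mex{0} = 1
g(11) = mex{0} = 1
g(12) = mex{1} = 0
So g(12) = 0.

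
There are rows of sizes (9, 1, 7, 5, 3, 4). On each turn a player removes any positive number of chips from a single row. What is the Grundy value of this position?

13

Nim-sum: 9 ⊕ 1 ⊕ 7 ⊕ 5 ⊕ 3 ⊕ 4 = 13.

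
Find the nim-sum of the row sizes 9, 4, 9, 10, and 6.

8

Compute the nim-sum pairwise:
9 XOR 4 = 13
13 XOR 9 = 4
4 XOR 10 = 14
14 XOR 6 = 8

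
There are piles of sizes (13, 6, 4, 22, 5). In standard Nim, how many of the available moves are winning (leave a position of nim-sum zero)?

1

In binary:
  01101  (13)
  00110  (6)
  00100  (4)
  10110  (22)
  00101  (5)
  -----
  11100  (28)
The overall nim-sum is X = 28. A pile of size p has a winning move iff p XOR X < p (reduce it to p XOR X).
  13: 13 XOR 28 = 17 ≥ 13 — no move.
  6: 6 XOR 28 = 26 ≥ 6 — no move.
  4: 4 XOR 28 = 24 ≥ 4 — no move.
  22: 22 XOR 28 = 10 < 22 — winning move (to 10).
  5: 5 XOR 28 = 25 ≥ 5 — no move.
That gives 1 winning move.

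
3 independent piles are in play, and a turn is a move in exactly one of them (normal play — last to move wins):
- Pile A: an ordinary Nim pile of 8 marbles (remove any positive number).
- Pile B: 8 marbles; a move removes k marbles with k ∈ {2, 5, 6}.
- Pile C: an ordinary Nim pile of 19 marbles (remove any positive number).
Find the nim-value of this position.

27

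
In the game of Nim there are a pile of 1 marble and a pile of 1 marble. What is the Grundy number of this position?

Nim-sum: 1 ⊕ 1 = 0.

0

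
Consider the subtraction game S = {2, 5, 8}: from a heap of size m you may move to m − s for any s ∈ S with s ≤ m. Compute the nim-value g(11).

Grundy values for subtraction set {2, 5, 8}:
g(0) = mex{} = 0
g(1) = mex{} = 0
g(2) = mex{0} = 1
g(3) = mex{0} = 1
g(4) = mex{1} = 0
g(5) = mex{0,1} = 2
g(6) = mex{0} = 1
g(7) = mex{1,2} = 0
g(8) = mex{0,1} = 2
g(9) = mex{0} = 1
g(10) = mex{1,2} = 0
g(11) = mex{1} = 0
So g(11) = 0.

0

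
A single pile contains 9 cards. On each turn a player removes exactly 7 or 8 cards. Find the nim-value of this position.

1

Compute g(0), g(1), … for moves {7, 8}:
k:     0  1  2  3  4  5  6  7  8  9
g(k):  0  0  0  0  0  0  0  1  1  1
So g(9) = 1.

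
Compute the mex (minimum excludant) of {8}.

0 is not in the set, so the mex is 0.

0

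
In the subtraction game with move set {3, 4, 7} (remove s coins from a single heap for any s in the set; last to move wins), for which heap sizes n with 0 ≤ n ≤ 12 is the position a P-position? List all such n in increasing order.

0, 1, 2, 10, 11, 12

Grundy values for subtraction set {3, 4, 7}:
g(0) = mex{} = 0
g(1) = mex{} = 0
g(2) = mex{} = 0
g(3) = mex{0} = 1
g(4) = mex{0} = 1
g(5) = mex{0} = 1
g(6) = mex{0,1} = 2
g(7) = mex{0,1} = 2
g(8) = mex{0,1} = 2
g(9) = mex{0,1,2} = 3
g(10) = mex{1,2} = 0
g(11) = mex{1,2} = 0
g(12) = mex{1,2,3} = 0
The P-positions (g = 0) in 0..12 are 0, 1, 2, 10, 11, 12.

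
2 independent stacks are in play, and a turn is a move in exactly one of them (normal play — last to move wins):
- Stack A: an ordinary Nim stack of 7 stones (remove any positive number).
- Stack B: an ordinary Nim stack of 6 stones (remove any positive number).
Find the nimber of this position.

1

Stack A is a plain Nim stack of size 7, so its Grundy value is 7.
Stack B is a plain Nim stack of size 6, so its Grundy value is 6.
By the Sprague-Grundy theorem, the Grundy value of a sum of independent games is the XOR of the component values.
Combined value = 7 ⊕ 6 = 1.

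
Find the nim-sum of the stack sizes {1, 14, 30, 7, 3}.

In binary:
  00001  (1)
  01110  (14)
  11110  (30)
  00111  (7)
  00011  (3)
  -----
  10101  (21)

21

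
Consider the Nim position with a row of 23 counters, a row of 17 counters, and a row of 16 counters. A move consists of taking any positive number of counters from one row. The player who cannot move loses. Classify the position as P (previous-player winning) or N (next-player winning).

Nim-sum: 23 ⊕ 17 ⊕ 16 = 22.
The nim-sum is 22 ≠ 0, so this is an N-position: the player to move can win.

N-position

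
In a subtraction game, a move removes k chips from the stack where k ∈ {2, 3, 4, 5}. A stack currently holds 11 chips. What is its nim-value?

Compute g(0), g(1), … for moves {2, 3, 4, 5}:
k:     0  1  2  3  4  5  6  7  8  9 10 11
g(k):  0  0  1  1  2  2  3  0  0  1  1  2
So g(11) = 2.

2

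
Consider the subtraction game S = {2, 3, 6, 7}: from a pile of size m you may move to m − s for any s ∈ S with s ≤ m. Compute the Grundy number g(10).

0

Build the Grundy sequence with g(k) = mex{g(k−s) : s ∈ {2, 3, 6, 7}, s ≤ k}:
g(0) = mex{} = 0
g(1) = mex{} = 0
g(2) = mex{0} = 1
g(3) = mex{0} = 1
g(4) = mex{0,1} = 2
g(5) = mex{1} = 0
g(6) = mex{0,1,2} = 3
g(7) = mex{0,2} = 1
g(8) = mex{0,1,3} = 2
g(9) = mex{1,3} = 0
g(10) = mex{1,2} = 0
So g(10) = 0.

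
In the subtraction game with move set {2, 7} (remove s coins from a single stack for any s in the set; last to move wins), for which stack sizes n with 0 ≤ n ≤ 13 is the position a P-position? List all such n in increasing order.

0, 1, 4, 5, 9, 10, 13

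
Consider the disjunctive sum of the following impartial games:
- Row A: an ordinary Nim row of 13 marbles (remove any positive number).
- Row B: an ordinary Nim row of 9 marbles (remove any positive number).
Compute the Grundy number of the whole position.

Row A is a plain Nim row of size 13, so its Grundy value is 13.
Row B is a plain Nim row of size 9, so its Grundy value is 9.
By the Sprague-Grundy theorem, the Grundy value of a sum of independent games is the XOR of the component values.
Combined value = 13 XOR 9 = 4.

4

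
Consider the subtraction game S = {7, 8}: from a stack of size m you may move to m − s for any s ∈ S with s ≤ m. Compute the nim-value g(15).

0

Build the Grundy sequence with g(k) = mex{g(k−s) : s ∈ {7, 8}, s ≤ k}:
k:     0  1  2  3  4  5  6  7  8  9 10 11 12 13 14 15
g(k):  0  0  0  0  0  0  0  1  1  1  1  1  1  1  2  0
So g(15) = 0.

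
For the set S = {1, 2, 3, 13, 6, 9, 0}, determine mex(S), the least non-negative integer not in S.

The values 0, 1, 2, 3 are all present; 4 is the first non-negative integer missing from the set.

4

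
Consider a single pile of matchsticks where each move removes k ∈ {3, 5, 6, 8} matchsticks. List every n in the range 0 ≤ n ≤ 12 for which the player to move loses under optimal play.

0, 1, 2, 11, 12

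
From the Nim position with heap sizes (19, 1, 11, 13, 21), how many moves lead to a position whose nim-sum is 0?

5

Bitwise XOR of the heap sizes:
  10011  (19)
  00001  (1)
  01011  (11)
  01101  (13)
  10101  (21)
  -----
  00001  (1)
The overall nim-sum is X = 1. A heap of size p has a winning move iff p XOR X < p (reduce it to p XOR X).
  19: 19 XOR 1 = 18 < 19 — winning move (to 18).
  1: 1 XOR 1 = 0 < 1 — winning move (to 0).
  11: 11 XOR 1 = 10 < 11 — winning move (to 10).
  13: 13 XOR 1 = 12 < 13 — winning move (to 12).
  21: 21 XOR 1 = 20 < 21 — winning move (to 20).
That gives 5 winning moves.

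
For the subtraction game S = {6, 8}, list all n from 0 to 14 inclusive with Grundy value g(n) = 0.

0, 1, 2, 3, 4, 5, 14

Build the Grundy sequence with g(k) = mex{g(k−s) : s ∈ {6, 8}, s ≤ k}:
k:     0  1  2  3  4  5  6  7  8  9 10 11 12 13 14
g(k):  0  0  0  0  0  0  1  1  1  1  1  1  2  2  0
The P-positions (g = 0) in 0..14 are 0, 1, 2, 3, 4, 5, 14.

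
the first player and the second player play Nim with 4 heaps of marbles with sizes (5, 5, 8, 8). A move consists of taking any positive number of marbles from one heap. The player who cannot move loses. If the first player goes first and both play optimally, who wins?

Write each in binary and XOR column by column:
  0101  (5)
  0101  (5)
  1000  (8)
  1000  (8)
  ----
  0000  (0)
The nim-sum is 0, so this is a P-position: the player to move is in a losing position under optimal play; the first player is about to move from it and so loses — the second player wins.

the second player wins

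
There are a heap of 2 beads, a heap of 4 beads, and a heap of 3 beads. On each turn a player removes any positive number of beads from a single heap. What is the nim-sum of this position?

Nim-sum: 2 ⊕ 4 ⊕ 3 = 5.

5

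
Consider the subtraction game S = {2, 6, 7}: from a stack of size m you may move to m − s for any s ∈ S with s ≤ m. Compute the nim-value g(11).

1

Build the Grundy sequence with g(k) = mex{g(k−s) : s ∈ {2, 6, 7}, s ≤ k}:
k:     0  1  2  3  4  5  6  7  8  9 10 11
g(k):  0  0  1  1  0  0  1  1  2  0  3  1
So g(11) = 1.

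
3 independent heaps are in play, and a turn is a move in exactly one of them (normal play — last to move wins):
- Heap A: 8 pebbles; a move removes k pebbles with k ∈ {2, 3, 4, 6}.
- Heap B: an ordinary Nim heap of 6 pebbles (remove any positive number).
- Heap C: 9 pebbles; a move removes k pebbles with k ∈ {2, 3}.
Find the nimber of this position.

4

For heap A, compute g(0), g(1), … with moves {2, 3, 4, 6}:
g(0) = mex{} = 0
g(1) = mex{} = 0
g(2) = mex{0} = 1
g(3) = mex{0} = 1
g(4) = mex{0,1} = 2
g(5) = mex{0,1} = 2
g(6) = mex{0,1,2} = 3
g(7) = mex{0,1,2} = 3
g(8) = mex{1,2,3} = 0
So g(8) = 0.
Heap B is a plain Nim heap of size 6, so its Grundy value is 6.
Build the Grundy sequence for heap C with g(k) = mex{g(k−s) : s ∈ {2, 3}, s ≤ k}:
g(0) = mex{} = 0
g(1) = mex{} = 0
g(2) = mex{0} = 1
g(3) = mex{0} = 1
g(4) = mex{0,1} = 2
g(5) = mex{1} = 0
g(6) = mex{1,2} = 0
g(7) = mex{0,2} = 1
g(8) = mex{0} = 1
g(9) = mex{0,1} = 2
So g(9) = 2.
By the Sprague-Grundy theorem, the Grundy value of a sum of independent games is the XOR of the component values.
Combined value = 0 XOR 6 XOR 2 = 4.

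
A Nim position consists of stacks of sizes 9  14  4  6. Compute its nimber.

5

Compute the nim-sum pairwise:
9 ⊕ 14 = 7
7 ⊕ 4 = 3
3 ⊕ 6 = 5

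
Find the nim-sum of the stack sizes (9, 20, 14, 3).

Compute the nim-sum pairwise:
9 XOR 20 = 29
29 XOR 14 = 19
19 XOR 3 = 16

16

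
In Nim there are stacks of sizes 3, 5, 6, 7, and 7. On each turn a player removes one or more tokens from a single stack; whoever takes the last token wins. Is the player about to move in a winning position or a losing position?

Losing position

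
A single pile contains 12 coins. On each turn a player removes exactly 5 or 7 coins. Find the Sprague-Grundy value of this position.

0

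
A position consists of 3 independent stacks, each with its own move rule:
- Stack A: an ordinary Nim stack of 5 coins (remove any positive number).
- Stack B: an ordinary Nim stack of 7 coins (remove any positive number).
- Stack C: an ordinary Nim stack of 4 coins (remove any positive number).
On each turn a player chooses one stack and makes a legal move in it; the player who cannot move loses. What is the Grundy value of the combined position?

Stack A is a plain Nim stack of size 5, so its Grundy value is 5.
Stack B is a plain Nim stack of size 7, so its Grundy value is 7.
Stack C is a plain Nim stack of size 4, so its Grundy value is 4.
By the Sprague-Grundy theorem, the Grundy value of a sum of independent games is the XOR of the component values.
Combined value = 5 ⊕ 7 ⊕ 4 = 6.

6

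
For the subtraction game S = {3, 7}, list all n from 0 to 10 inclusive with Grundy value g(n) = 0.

Compute g(0), g(1), … for moves {3, 7}:
g(0) = mex{} = 0
g(1) = mex{} = 0
g(2) = mex{} = 0
g(3) = mex{0} = 1
g(4) = mex{0} = 1
g(5) = mex{0} = 1
g(6) = mex{1} = 0
g(7) = mex{0,1} = 2
g(8) = mex{0,1} = 2
g(9) = mex{0} = 1
g(10) = mex{1,2} = 0
The P-positions (g = 0) in 0..10 are 0, 1, 2, 6, 10.

0, 1, 2, 6, 10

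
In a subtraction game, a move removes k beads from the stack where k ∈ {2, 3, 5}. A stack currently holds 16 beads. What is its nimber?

1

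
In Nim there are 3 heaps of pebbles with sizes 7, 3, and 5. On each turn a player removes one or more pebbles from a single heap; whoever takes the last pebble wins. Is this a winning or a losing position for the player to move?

Nim-sum: 7 XOR 3 XOR 5 = 1.
The nim-sum is 1 ≠ 0, so this is an N-position: the player to move can win.

Winning position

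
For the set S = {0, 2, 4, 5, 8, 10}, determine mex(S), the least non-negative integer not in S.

0 is in the set but 1 is not, so the mex is 1.

1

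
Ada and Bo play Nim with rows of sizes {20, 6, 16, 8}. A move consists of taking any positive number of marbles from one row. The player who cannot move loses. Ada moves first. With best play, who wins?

Ada wins

Compute the nim-sum pairwise:
20 XOR 6 = 18
18 XOR 16 = 2
2 XOR 8 = 10
The nim-sum is 10 ≠ 0, so this is an N-position: the player to move can win; Ada has a winning move.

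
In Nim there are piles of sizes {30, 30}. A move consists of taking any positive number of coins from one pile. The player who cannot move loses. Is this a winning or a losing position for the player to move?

Losing position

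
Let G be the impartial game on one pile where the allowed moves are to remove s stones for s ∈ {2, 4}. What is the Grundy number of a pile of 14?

1

Build the Grundy sequence with g(k) = mex{g(k−s) : s ∈ {2, 4}, s ≤ k}:
k:     0  1  2  3  4  5  6  7  8  9 10 11 12 13 14
g(k):  0  0  1  1  2  2  0  0  1  1  2  2  0  0  1
So g(14) = 1.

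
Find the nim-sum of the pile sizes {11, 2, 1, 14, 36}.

Bitwise XOR of the heap sizes:
  001011  (11)
  000010  (2)
  000001  (1)
  001110  (14)
  100100  (36)
  ------
  100010  (34)

34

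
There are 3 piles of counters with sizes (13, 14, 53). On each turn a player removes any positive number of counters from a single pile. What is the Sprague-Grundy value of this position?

54

Compute the nim-sum pairwise:
13 ⊕ 14 = 3
3 ⊕ 53 = 54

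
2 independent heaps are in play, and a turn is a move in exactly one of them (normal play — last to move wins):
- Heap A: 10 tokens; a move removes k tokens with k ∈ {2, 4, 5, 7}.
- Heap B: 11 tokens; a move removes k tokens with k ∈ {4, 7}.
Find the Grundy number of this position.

0

For heap A, compute g(0), g(1), … with moves {2, 4, 5, 7}:
g(0) = mex{} = 0
g(1) = mex{} = 0
g(2) = mex{0} = 1
g(3) = mex{0} = 1
g(4) = mex{0,1} = 2
g(5) = mex{0,1} = 2
g(6) = mex{0,1,2} = 3
g(7) = mex{0,1,2} = 3
g(8) = mex{0,1,2,3} = 4
g(9) = mex{1,2,3} = 0
g(10) = mex{1,2,3,4} = 0
So g(10) = 0.
For heap B, compute g(0), g(1), … with moves {4, 7}:
k:     0  1  2  3  4  5  6  7  8  9 10 11
g(k):  0  0  0  0  1  1  1  1  2  2  2  0
So g(11) = 0.
By the Sprague-Grundy theorem, the Grundy value of a sum of independent games is the XOR of the component values.
Combined value = 0 XOR 0 = 0.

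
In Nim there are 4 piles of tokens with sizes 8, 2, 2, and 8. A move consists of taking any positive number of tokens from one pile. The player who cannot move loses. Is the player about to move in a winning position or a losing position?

Losing position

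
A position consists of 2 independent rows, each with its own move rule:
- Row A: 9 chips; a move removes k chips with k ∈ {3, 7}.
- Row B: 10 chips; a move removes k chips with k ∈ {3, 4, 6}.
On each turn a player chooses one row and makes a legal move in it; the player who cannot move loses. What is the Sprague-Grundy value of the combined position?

1

For row A, compute g(0), g(1), … with moves {3, 7}:
k:     0  1  2  3  4  5  6  7  8  9
g(k):  0  0  0  1  1  1  0  2  2  1
So g(9) = 1.
For row B, compute g(0), g(1), … with moves {3, 4, 6}:
k:     0  1  2  3  4  5  6  7  8  9 10
g(k):  0  0  0  1  1  1  2  2  2  0  0
So g(10) = 0.
By the Sprague-Grundy theorem, the Grundy value of a sum of independent games is the XOR of the component values.
Combined value = 1 ⊕ 0 = 1.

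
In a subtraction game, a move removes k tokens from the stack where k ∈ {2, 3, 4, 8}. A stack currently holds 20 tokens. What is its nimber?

1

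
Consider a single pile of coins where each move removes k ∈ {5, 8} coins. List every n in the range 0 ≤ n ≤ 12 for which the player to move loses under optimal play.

Build the Grundy sequence with g(k) = mex{g(k−s) : s ∈ {5, 8}, s ≤ k}:
g(0) = mex{} = 0
g(1) = mex{} = 0
g(2) = mex{} = 0
g(3) = mex{} = 0
g(4) = mex{} = 0
g(5) = mex{0} = 1
g(6) = mex{0} = 1
g(7) = mex{0} = 1
g(8) = mex{0} = 1
g(9) = mex{0} = 1
g(10) = mex{0,1} = 2
g(11) = mex{0,1} = 2
g(12) = mex{0,1} = 2
The P-positions (g = 0) in 0..12 are 0, 1, 2, 3, 4.

0, 1, 2, 3, 4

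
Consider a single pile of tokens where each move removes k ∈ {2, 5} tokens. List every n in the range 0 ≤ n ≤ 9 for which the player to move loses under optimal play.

0, 1, 4, 7, 8

Compute g(0), g(1), … for moves {2, 5}:
k:     0  1  2  3  4  5  6  7  8  9
g(k):  0  0  1  1  0  2  1  0  0  1
The P-positions (g = 0) in 0..9 are 0, 1, 4, 7, 8.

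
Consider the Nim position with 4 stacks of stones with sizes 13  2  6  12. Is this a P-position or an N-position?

N-position

Nim-sum: 13 ^ 2 ^ 6 ^ 12 = 5.
The nim-sum is 5 ≠ 0, so this is an N-position: the player to move can win.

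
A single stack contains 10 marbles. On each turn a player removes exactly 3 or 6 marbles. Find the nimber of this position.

0

Grundy values for subtraction set {3, 6}:
g(0) = mex{} = 0
g(1) = mex{} = 0
g(2) = mex{} = 0
g(3) = mex{0} = 1
g(4) = mex{0} = 1
g(5) = mex{0} = 1
g(6) = mex{0,1} = 2
g(7) = mex{0,1} = 2
g(8) = mex{0,1} = 2
g(9) = mex{1,2} = 0
g(10) = mex{1,2} = 0
So g(10) = 0.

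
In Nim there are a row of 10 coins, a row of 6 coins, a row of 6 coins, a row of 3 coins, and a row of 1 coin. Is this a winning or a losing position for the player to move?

Nim-sum: 10 ⊕ 6 ⊕ 6 ⊕ 3 ⊕ 1 = 8.
The nim-sum is 8 ≠ 0, so this is an N-position: the player to move can win.

Winning position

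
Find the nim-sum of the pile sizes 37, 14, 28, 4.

51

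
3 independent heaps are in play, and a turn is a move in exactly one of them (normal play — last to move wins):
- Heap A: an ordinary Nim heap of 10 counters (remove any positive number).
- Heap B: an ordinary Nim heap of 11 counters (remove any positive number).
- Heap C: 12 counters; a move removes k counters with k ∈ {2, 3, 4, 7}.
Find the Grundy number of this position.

1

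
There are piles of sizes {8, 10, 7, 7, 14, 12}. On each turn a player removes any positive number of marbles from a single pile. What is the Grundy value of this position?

0

In binary:
  1000  (8)
  1010  (10)
  0111  (7)
  0111  (7)
  1110  (14)
  1100  (12)
  ----
  0000  (0)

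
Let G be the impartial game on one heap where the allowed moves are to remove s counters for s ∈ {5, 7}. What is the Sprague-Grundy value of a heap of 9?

Compute g(0), g(1), … for moves {5, 7}:
k:     0  1  2  3  4  5  6  7  8  9
g(k):  0  0  0  0  0  1  1  1  1  1
So g(9) = 1.

1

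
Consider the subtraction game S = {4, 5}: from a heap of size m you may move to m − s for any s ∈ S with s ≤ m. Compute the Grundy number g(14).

Build the Grundy sequence with g(k) = mex{g(k−s) : s ∈ {4, 5}, s ≤ k}:
k:     0  1  2  3  4  5  6  7  8  9 10 11 12 13 14
g(k):  0  0  0  0  1  1  1  1  2  0  0  0  0  1  1
So g(14) = 1.

1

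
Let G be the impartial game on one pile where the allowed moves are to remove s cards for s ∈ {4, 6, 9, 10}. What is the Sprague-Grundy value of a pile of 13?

Grundy values for subtraction set {4, 6, 9, 10}:
g(0) = mex{} = 0
g(1) = mex{} = 0
g(2) = mex{} = 0
g(3) = mex{} = 0
g(4) = mex{0} = 1
g(5) = mex{0} = 1
g(6) = mex{0} = 1
g(7) = mex{0} = 1
g(8) = mex{0,1} = 2
g(9) = mex{0,1} = 2
g(10) = mex{0,1} = 2
g(11) = mex{0,1} = 2
g(12) = mex{0,1,2} = 3
g(13) = mex{0,1,2} = 3
So g(13) = 3.

3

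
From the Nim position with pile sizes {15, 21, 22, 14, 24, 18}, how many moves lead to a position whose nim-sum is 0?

3

Bitwise XOR of the heap sizes:
  01111  (15)
  10101  (21)
  10110  (22)
  01110  (14)
  11000  (24)
  10010  (18)
  -----
  01000  (8)
The overall nim-sum is X = 8. A pile of size p has a winning move iff p XOR X < p (reduce it to p XOR X).
  15: 15 XOR 8 = 7 < 15 — winning move (to 7).
  21: 21 XOR 8 = 29 ≥ 21 — no move.
  22: 22 XOR 8 = 30 ≥ 22 — no move.
  14: 14 XOR 8 = 6 < 14 — winning move (to 6).
  24: 24 XOR 8 = 16 < 24 — winning move (to 16).
  18: 18 XOR 8 = 26 ≥ 18 — no move.
That gives 3 winning moves.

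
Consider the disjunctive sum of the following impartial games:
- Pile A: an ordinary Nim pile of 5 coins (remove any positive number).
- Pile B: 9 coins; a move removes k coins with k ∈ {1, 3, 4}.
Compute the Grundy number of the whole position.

5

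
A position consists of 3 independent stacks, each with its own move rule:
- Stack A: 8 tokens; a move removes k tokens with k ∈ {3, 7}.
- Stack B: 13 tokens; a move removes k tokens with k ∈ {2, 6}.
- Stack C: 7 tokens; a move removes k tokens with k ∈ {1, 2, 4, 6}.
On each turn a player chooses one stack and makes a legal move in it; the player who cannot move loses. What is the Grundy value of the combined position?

6

For stack A, compute g(0), g(1), … with moves {3, 7}:
k:     0  1  2  3  4  5  6  7  8
g(k):  0  0  0  1  1  1  0  2  2
So g(8) = 2.
Grundy values for stack B (subtraction set {2, 6}):
k:     0  1  2  3  4  5  6  7  8  9 10 11 12 13
g(k):  0  0  1  1  0  0  1  1  0  0  1  1  0  0
So g(13) = 0.
Build the Grundy sequence for stack C with g(k) = mex{g(k−s) : s ∈ {1, 2, 4, 6}, s ≤ k}:
g(0) = mex{} = 0
g(1) = mex{0} = 1
g(2) = mex{0,1} = 2
g(3) = mex{1,2} = 0
g(4) = mex{0,2} = 1
g(5) = mex{0,1} = 2
g(6) = mex{0,1,2} = 3
g(7) = mex{0,1,2,3} = 4
So g(7) = 4.
By the Sprague-Grundy theorem, the Grundy value of a sum of independent games is the XOR of the component values.
Combined value = 2 XOR 0 XOR 4 = 6.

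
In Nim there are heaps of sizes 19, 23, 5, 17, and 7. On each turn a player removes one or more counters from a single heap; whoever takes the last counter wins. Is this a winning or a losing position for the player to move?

Winning position

Compute the nim-sum pairwise:
19 ⊕ 23 = 4
4 ⊕ 5 = 1
1 ⊕ 17 = 16
16 ⊕ 7 = 23
The nim-sum is 23 ≠ 0, so this is an N-position: the player to move can win.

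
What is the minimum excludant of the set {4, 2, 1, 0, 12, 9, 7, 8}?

The values 0, 1, 2 are all present; 3 is the first non-negative integer missing from the set.

3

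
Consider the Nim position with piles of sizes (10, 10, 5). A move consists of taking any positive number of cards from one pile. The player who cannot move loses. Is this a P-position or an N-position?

N-position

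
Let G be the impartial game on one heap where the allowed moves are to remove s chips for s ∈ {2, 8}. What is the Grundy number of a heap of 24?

Grundy values for subtraction set {2, 8}:
k:     0  1  2  3  4  5  6  7  8  9 10 11 12 13 14 15 16 17 18 19 20 21 22 23 24
g(k):  0  0  1  1  0  0  1  1  2  2  0  0  1  1  0  0  1  1  2  2  0  0  1  1  0
So g(24) = 0.

0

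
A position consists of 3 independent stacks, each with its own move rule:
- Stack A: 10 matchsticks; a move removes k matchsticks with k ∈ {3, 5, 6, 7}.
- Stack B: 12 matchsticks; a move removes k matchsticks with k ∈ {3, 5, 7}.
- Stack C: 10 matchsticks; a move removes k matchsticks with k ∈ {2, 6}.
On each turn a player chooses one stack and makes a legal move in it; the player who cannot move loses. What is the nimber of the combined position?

1

Build the Grundy sequence for stack A with g(k) = mex{g(k−s) : s ∈ {3, 5, 6, 7}, s ≤ k}:
g(0) = mex{} = 0
g(1) = mex{} = 0
g(2) = mex{} = 0
g(3) = mex{0} = 1
g(4) = mex{0} = 1
g(5) = mex{0} = 1
g(6) = mex{0,1} = 2
g(7) = mex{0,1} = 2
g(8) = mex{0,1} = 2
g(9) = mex{0,1,2} = 3
g(10) = mex{1,2} = 0
So g(10) = 0.
For stack B, compute g(0), g(1), … with moves {3, 5, 7}:
g(0) = mex{} = 0
g(1) = mex{} = 0
g(2) = mex{} = 0
g(3) = mex{0} = 1
g(4) = mex{0} = 1
g(5) = mex{0} = 1
g(6) = mex{0,1} = 2
g(7) = mex{0,1} = 2
g(8) = mex{0,1} = 2
g(9) = mex{0,1,2} = 3
g(10) = mex{1,2} = 0
g(11) = mex{1,2} = 0
g(12) = mex{1,2,3} = 0
So g(12) = 0.
Build the Grundy sequence for stack C with g(k) = mex{g(k−s) : s ∈ {2, 6}, s ≤ k}:
g(0) = mex{} = 0
g(1) = mex{} = 0
g(2) = mex{0} = 1
g(3) = mex{0} = 1
g(4) = mex{1} = 0
g(5) = mex{1} = 0
g(6) = mex{0} = 1
g(7) = mex{0} = 1
g(8) = mex{1} = 0
g(9) = mex{1} = 0
g(10) = mex{0} = 1
So g(10) = 1.
The value of a disjunctive sum is the nim-sum of the parts.
Combined value = 0 ⊕ 0 ⊕ 1 = 1.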